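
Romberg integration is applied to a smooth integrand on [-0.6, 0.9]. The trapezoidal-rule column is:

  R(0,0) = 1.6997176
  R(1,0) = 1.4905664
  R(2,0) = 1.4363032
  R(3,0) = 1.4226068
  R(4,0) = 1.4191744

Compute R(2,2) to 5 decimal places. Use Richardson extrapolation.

Richardson extrapolation on the trapezoidal column (denominator 4−1=3):
R(1,1) = 1.4905664 + (1.4905664 − 1.6997176)/3 = 1.4208493
R(2,1) = 1.4363032 + (1.4363032 − 1.4905664)/3 = 1.4182155
R(2,2) = (16·1.4182155 − 1.4208493) / 15 = 1.4180399

1.41804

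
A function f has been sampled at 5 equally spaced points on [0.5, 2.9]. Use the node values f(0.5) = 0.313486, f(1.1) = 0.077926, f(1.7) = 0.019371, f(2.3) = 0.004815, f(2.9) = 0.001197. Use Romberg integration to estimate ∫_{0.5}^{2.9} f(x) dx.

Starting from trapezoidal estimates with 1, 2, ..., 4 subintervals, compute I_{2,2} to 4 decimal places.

I_{0,0} (trapezoid, 1 panel, h=2.4000): 0.377620
I_{1,0} (trapezoid, 2 panels, h=1.2000): 0.212055
I_{2,0} (trapezoid, 4 panels, h=0.6000): 0.155672
I_{1,1} = 0.212055 + (0.212055 − 0.377620)/3 = 0.156867
I_{2,1} = 0.155672 + (0.155672 − 0.212055)/3 = 0.136878
I_{2,2} = 0.136878 + (0.136878 − 0.156867)/15 = 0.135545

0.1355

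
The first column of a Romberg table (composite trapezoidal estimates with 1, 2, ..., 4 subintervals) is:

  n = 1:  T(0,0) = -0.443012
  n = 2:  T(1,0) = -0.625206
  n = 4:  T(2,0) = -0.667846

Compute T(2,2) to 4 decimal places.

-0.6818

T(1,1) = (4·(-0.625206) − (-0.443012)) / 3 = -0.685937
T(2,1) = (4·(-0.667846) − (-0.625206)) / 3 = -0.682059
T(2,2) = -0.682059 + (-0.682059 − (-0.685937))/15 = -0.681800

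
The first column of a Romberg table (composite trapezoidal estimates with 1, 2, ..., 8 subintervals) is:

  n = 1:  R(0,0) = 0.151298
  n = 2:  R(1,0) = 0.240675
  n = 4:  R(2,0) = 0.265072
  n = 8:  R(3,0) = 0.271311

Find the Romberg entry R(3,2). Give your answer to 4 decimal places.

0.2734

Richardson extrapolation on the trapezoidal column (denominator 4−1=3):
R(2,1) = 0.265072 + (0.265072 − 0.240675)/3 = 0.273204
R(3,1) = 0.271311 + (0.271311 − 0.265072)/3 = 0.273391
R(3,2) = (16·0.273391 − 0.273204) / 15 = 0.273403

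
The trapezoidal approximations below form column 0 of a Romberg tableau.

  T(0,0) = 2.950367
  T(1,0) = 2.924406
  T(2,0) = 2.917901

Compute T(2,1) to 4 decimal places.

Richardson extrapolation on the trapezoidal column (denominator 4−1=3):
T(2,1) = 2.917901 + (2.917901 − 2.924406)/3 = 2.915733

2.9157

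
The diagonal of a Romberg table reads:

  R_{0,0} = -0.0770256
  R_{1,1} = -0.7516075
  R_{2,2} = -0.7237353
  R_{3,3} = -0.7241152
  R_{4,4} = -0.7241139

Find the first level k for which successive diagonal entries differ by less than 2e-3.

k = 3

|R_{1,1} − R_{0,0}| = 0.6745819 ≥ 2e-3
|R_{2,2} − R_{1,1}| = 0.0278722 ≥ 2e-3
|R_{3,3} − R_{2,2}| = 0.0003799 < 2e-3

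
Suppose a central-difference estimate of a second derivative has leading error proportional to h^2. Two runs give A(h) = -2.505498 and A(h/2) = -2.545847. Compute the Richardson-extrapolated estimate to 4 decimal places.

Extrapolated value = (4·A(h/2) − A(h)) / (4 − 1)
= (4·(-2.545847) − (-2.505498)) / 3
= -7.677890 / 3 = -2.559297

-2.5593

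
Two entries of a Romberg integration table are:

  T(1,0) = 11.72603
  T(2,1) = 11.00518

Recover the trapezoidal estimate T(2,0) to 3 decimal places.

From T(2,1) = (4·T(2,0) − T(1,0))/3, solve for T(2,0):
4·T(2,0) = 3·11.00518 + 11.72603 = 44.74157
T(2,0) = 11.18539

11.185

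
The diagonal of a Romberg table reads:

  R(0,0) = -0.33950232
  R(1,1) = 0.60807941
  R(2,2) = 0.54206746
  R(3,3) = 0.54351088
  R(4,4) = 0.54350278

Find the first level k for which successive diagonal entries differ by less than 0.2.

|R(1,1) − R(0,0)| = 0.94758173 ≥ 0.2
|R(2,2) − R(1,1)| = 0.06601195 < 0.2

k = 2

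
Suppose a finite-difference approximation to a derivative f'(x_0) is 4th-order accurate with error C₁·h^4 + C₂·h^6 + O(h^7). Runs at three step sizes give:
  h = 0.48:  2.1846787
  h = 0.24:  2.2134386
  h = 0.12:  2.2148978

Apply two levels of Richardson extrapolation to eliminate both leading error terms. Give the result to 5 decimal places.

First eliminate the h^4 term (factor 2^4 = 16):
  B₁ = (16·2.2134386 − 2.1846787)/15 = 2.2153559
  B₂ = (16·2.2148978 − 2.2134386)/15 = 2.2149951
Then eliminate the h^6 term (factor 2^6 = 64):
  (64·2.2149951 − 2.2153559)/63 = 2.2149894

2.21499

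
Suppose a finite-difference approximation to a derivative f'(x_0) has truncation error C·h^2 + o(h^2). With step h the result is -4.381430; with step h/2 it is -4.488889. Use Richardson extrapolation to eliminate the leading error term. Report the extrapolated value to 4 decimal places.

The leading error scales as h^2; refining by a factor of 2 reduces it by 2^2 = 4.
Extrapolated value = (4·A(h/2) − A(h)) / (4 − 1)
= (4·(-4.488889) − (-4.381430)) / 3
= -13.574126 / 3 = -4.524709

-4.5247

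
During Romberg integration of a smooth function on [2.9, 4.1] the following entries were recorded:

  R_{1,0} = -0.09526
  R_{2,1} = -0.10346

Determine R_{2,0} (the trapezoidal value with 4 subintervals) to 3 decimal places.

From R_{2,1} = (4·R_{2,0} − R_{1,0})/3, solve for R_{2,0}:
4·R_{2,0} = 3·(-0.10346) + (-0.09526) = -0.40564
R_{2,0} = -0.10141

-0.101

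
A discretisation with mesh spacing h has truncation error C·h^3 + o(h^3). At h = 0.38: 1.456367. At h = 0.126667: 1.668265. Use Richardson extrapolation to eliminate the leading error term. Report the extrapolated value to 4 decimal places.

Extrapolated value = (27·A(h/3) − A(h)) / (27 − 1)
= (27·1.668265 − 1.456367) / 26
= 43.586788 / 26 = 1.676415

1.6764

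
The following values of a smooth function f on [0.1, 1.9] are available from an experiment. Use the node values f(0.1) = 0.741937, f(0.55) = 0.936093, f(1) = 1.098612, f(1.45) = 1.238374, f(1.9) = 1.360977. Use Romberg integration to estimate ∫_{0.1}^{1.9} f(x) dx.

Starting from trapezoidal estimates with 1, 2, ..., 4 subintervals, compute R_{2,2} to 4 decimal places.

1.9497

R_{0,0} (trapezoid, 1 panel, h=1.8000): 1.892623
R_{1,0} (trapezoid, 2 panels, h=0.9000): 1.935062
R_{2,0} (trapezoid, 4 panels, h=0.4500): 1.946041
R_{1,1} = 1.935062 + (1.935062 − 1.892623)/3 = 1.949208
R_{2,1} = 1.946041 + (1.946041 − 1.935062)/3 = 1.949701
R_{2,2} = 1.949701 + (1.949701 − 1.949208)/15 = 1.949734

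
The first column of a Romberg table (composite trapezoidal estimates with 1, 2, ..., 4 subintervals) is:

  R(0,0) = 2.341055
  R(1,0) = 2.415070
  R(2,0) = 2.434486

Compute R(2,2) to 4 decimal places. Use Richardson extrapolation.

R(1,1) = (4·2.415070 − 2.341055) / 3 = 2.439742
R(2,1) = 2.434486 + (2.434486 − 2.415070)/3 = 2.440958
R(2,2) = (16·2.440958 − 2.439742) / 15 = 2.441039

2.4410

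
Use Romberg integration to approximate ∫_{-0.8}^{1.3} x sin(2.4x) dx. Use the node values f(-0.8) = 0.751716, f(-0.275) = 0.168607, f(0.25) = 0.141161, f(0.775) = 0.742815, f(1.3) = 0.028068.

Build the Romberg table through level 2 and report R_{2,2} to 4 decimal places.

R_{0,0} (trapezoid, 1 panel, h=2.1000): 0.818773
R_{1,0} (trapezoid, 2 panels, h=1.0500): 0.557606
R_{2,0} (trapezoid, 4 panels, h=0.5250): 0.757299
R_{1,1} = 0.557606 + (0.557606 − 0.818773)/3 = 0.470550
R_{2,1} = 0.757299 + (0.757299 − 0.557606)/3 = 0.823863
R_{2,2} = 0.823863 + (0.823863 − 0.470550)/15 = 0.847417

0.8474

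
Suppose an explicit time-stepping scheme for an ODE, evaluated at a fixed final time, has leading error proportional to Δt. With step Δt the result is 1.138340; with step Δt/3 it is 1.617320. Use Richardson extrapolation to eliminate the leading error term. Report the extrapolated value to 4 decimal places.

1.8568

Extrapolated value = (3·A(Δt/3) − A(Δt)) / (3 − 1)
= (3·1.617320 − 1.138340) / 2
= 3.713620 / 2 = 1.856810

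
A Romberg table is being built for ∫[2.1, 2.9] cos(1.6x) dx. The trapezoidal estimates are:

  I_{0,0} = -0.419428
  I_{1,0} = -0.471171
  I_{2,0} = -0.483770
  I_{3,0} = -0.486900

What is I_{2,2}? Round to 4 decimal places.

I_{1,1} = -0.471171 + (-0.471171 − (-0.419428))/3 = -0.488419
I_{2,1} = -0.483770 + (-0.483770 − (-0.471171))/3 = -0.487970
I_{2,2} = -0.487970 + (-0.487970 − (-0.488419))/15 = -0.487940

-0.4879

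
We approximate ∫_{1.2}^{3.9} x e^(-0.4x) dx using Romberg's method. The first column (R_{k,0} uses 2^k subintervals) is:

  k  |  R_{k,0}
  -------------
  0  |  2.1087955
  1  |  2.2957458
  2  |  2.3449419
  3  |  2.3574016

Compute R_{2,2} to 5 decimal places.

Richardson extrapolation on the trapezoidal column (denominator 4−1=3):
R_{1,1} = 2.2957458 + (2.2957458 − 2.1087955)/3 = 2.3580626
R_{2,1} = 2.3449419 + (2.3449419 − 2.2957458)/3 = 2.3613406
R_{2,2} = (16·2.3613406 − 2.3580626) / 15 = 2.3615591

2.36156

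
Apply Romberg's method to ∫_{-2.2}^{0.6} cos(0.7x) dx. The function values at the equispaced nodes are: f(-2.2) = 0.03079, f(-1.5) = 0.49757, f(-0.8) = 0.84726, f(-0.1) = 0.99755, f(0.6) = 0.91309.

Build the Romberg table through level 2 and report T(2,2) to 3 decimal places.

2.010

T(0,0) (trapezoid, 1 panel, h=2.8000): 1.32143
T(1,0) (trapezoid, 2 panels, h=1.4000): 1.84688
T(2,0) (trapezoid, 4 panels, h=0.7000): 1.97002
T(1,1) = 1.84688 + (1.84688 − 1.32143)/3 = 2.02203
T(2,1) = 1.97002 + (1.97002 − 1.84688)/3 = 2.01107
T(2,2) = 2.01107 + (2.01107 − 2.02203)/15 = 2.01034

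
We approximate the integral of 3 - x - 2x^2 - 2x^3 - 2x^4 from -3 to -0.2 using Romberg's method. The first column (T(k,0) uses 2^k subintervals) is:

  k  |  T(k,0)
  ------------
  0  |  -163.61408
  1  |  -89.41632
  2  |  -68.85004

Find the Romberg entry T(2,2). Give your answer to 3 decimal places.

-61.815

T(1,1) = -89.41632 + (-89.41632 − (-163.61408))/3 = -64.68373
T(2,1) = -68.85004 + (-68.85004 − (-89.41632))/3 = -61.99461
T(2,2) = (16·(-61.99461) − (-64.68373)) / 15 = -61.81534
(Column j=1 coincides with Simpson's rule on the same nodes.)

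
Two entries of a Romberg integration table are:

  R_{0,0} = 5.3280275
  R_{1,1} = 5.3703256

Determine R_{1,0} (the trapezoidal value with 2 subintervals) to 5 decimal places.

From R_{1,1} = (4·R_{1,0} − R_{0,0})/3, solve for R_{1,0}:
4·R_{1,0} = 3·5.3703256 + 5.3280275 = 21.4390043
R_{1,0} = 5.3597511

5.35975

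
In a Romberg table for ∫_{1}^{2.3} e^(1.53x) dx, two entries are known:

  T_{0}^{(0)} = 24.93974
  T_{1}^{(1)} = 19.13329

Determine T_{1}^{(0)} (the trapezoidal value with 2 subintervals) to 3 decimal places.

From T_{1}^{(1)} = (4·T_{1}^{(0)} − T_{0}^{(0)})/3, solve for T_{1}^{(0)}:
4·T_{1}^{(0)} = 3·19.13329 + 24.93974 = 82.33961
T_{1}^{(0)} = 20.58490

20.585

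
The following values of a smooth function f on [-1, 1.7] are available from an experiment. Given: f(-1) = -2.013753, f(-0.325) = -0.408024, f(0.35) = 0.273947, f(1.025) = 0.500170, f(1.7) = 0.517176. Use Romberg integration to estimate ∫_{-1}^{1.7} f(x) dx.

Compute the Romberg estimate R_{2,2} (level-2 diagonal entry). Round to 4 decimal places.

R_{0,0} (trapezoid, 1 panel, h=2.7000): -2.020379
R_{1,0} (trapezoid, 2 panels, h=1.3500): -0.640361
R_{2,0} (trapezoid, 4 panels, h=0.6750): -0.257982
R_{1,1} = -0.640361 + (-0.640361 − (-2.020379))/3 = -0.180355
R_{2,1} = -0.257982 + (-0.257982 − (-0.640361))/3 = -0.130522
R_{2,2} = -0.130522 + (-0.130522 − (-0.180355))/15 = -0.127200

-0.1272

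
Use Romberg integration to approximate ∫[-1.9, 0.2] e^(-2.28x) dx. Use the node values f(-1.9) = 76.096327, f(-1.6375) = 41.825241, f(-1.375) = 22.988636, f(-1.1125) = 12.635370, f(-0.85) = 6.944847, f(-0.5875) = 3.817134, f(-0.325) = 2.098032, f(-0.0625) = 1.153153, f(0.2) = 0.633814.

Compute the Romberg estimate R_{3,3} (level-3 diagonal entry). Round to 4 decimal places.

33.0986

R_{0,0} (trapezoid, 1 panel, h=2.1000): 80.566648
R_{1,0} (trapezoid, 2 panels, h=1.0500): 47.575413
R_{2,0} (trapezoid, 4 panels, h=0.5250): 36.958207
R_{3,0} (trapezoid, 8 panels, h=0.2625): 34.079714
R_{1,1} = 47.575413 + (47.575413 − 80.566648)/3 = 36.578335
R_{2,1} = 36.958207 + (36.958207 − 47.575413)/3 = 33.419138
R_{3,1} = 34.079714 + (34.079714 − 36.958207)/3 = 33.120216
R_{2,2} = 33.419138 + (33.419138 − 36.578335)/15 = 33.208525
R_{3,2} = 33.120216 + (33.120216 − 33.419138)/15 = 33.100288
R_{3,3} = 33.100288 + (33.100288 − 33.208525)/63 = 33.098570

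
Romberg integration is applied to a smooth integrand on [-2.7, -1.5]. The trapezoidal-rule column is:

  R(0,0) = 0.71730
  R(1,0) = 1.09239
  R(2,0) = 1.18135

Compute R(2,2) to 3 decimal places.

1.211

Richardson extrapolation on the trapezoidal column (denominator 4−1=3):
R(1,1) = 1.09239 + (1.09239 − 0.71730)/3 = 1.21742
R(2,1) = (4·1.18135 − 1.09239) / 3 = 1.21100
R(2,2) = (16·1.21100 − 1.21742) / 15 = 1.21057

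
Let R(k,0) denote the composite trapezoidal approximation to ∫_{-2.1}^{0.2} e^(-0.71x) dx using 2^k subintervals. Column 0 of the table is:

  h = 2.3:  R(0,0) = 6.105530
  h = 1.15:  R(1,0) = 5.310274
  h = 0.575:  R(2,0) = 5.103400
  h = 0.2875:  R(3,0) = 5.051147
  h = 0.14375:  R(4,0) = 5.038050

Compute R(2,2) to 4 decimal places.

5.0337

Richardson extrapolation on the trapezoidal column (denominator 4−1=3):
R(1,1) = 5.310274 + (5.310274 − 6.105530)/3 = 5.045189
R(2,1) = (4·5.103400 − 5.310274) / 3 = 5.034442
R(2,2) = (16·5.034442 − 5.045189) / 15 = 5.033726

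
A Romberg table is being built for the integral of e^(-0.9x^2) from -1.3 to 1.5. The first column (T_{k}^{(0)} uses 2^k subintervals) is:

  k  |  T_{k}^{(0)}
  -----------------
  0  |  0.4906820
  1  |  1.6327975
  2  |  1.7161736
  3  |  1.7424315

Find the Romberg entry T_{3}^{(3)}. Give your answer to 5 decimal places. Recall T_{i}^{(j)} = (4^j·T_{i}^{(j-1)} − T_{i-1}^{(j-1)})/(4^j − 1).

T_{1}^{(1)} = 1.6327975 + (1.6327975 − 0.4906820)/3 = 2.0135027
T_{2}^{(1)} = 1.7161736 + (1.7161736 − 1.6327975)/3 = 1.7439656
T_{3}^{(1)} = 1.7424315 + (1.7424315 − 1.7161736)/3 = 1.7511841
T_{2}^{(2)} = (16·1.7439656 − 2.0135027) / 15 = 1.7259965
T_{3}^{(2)} = 1.7511841 + (1.7511841 − 1.7439656)/15 = 1.7516653
T_{3}^{(3)} = (64·1.7516653 − 1.7259965) / 63 = 1.7520727

1.75207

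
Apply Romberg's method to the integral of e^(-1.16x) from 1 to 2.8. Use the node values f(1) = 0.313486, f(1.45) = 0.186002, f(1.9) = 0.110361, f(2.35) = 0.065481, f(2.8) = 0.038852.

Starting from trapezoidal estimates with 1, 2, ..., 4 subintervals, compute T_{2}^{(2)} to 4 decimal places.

T_{0}^{(0)} (trapezoid, 1 panel, h=1.8000): 0.317104
T_{1}^{(0)} (trapezoid, 2 panels, h=0.9000): 0.257877
T_{2}^{(0)} (trapezoid, 4 panels, h=0.4500): 0.242106
T_{1}^{(1)} = 0.257877 + (0.257877 − 0.317104)/3 = 0.238135
T_{2}^{(1)} = 0.242106 + (0.242106 − 0.257877)/3 = 0.236849
T_{2}^{(2)} = 0.236849 + (0.236849 − 0.238135)/15 = 0.236763

0.2368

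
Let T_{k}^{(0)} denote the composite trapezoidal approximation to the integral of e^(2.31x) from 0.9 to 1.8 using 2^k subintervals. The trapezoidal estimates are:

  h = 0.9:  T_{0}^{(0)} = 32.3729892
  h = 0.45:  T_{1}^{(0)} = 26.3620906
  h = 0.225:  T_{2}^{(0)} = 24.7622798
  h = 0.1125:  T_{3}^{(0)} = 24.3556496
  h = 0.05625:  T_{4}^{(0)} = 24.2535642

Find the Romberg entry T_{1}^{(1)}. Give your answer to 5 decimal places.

24.35846

T_{1}^{(1)} = 26.3620906 + (26.3620906 − 32.3729892)/3 = 24.3584577
(Column j=1 coincides with Simpson's rule on the same nodes.)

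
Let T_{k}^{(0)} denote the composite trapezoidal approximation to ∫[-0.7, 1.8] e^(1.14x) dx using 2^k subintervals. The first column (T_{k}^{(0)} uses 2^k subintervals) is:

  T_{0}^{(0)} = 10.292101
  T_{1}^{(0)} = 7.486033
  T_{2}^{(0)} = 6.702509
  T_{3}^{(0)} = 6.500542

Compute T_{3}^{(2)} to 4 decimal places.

Richardson extrapolation on the trapezoidal column (denominator 4−1=3):
T_{2}^{(1)} = (4·6.702509 − 7.486033) / 3 = 6.441334
T_{3}^{(1)} = 6.500542 + (6.500542 − 6.702509)/3 = 6.433220
T_{3}^{(2)} = (16·6.433220 − 6.441334) / 15 = 6.432679

6.4327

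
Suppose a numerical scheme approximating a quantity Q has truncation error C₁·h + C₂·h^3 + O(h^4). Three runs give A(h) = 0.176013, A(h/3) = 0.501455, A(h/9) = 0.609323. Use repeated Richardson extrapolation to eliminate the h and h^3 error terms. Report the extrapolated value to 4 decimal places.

First eliminate the h term (factor 3^1 = 3):
  B₁ = (3·0.501455 − 0.176013)/2 = 0.664176
  B₂ = (3·0.609323 − 0.501455)/2 = 0.663257
Then eliminate the h^3 term (factor 3^3 = 27):
  (27·0.663257 − 0.664176)/26 = 0.663222

0.6632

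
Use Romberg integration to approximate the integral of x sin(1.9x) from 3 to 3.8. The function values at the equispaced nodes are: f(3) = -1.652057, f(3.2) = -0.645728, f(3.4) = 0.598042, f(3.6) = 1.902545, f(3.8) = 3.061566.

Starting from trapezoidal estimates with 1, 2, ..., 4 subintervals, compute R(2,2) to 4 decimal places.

R(0,0) (trapezoid, 1 panel, h=0.8000): 0.563804
R(1,0) (trapezoid, 2 panels, h=0.4000): 0.521119
R(2,0) (trapezoid, 4 panels, h=0.2000): 0.511923
R(1,1) = 0.521119 + (0.521119 − 0.563804)/3 = 0.506891
R(2,1) = 0.511923 + (0.511923 − 0.521119)/3 = 0.508858
R(2,2) = 0.508858 + (0.508858 − 0.506891)/15 = 0.508989

0.5090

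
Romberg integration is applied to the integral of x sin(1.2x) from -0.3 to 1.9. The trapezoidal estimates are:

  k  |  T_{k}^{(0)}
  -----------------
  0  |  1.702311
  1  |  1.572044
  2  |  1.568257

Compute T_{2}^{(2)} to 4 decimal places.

1.5696

Richardson extrapolation on the trapezoidal column (denominator 4−1=3):
T_{1}^{(1)} = (4·1.572044 − 1.702311) / 3 = 1.528622
T_{2}^{(1)} = 1.568257 + (1.568257 − 1.572044)/3 = 1.566995
T_{2}^{(2)} = (16·1.566995 − 1.528622) / 15 = 1.569553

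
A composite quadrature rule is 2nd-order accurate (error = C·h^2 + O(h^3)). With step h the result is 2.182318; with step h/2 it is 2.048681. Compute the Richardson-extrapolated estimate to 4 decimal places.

Extrapolated value = (4·A(h/2) − A(h)) / (4 − 1)
= (4·2.048681 − 2.182318) / 3
= 6.012406 / 3 = 2.004135

2.0041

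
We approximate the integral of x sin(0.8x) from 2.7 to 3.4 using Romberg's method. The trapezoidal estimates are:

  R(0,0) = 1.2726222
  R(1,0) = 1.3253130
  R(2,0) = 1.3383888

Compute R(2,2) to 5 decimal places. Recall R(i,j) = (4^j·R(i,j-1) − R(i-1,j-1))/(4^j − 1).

1.34274

Richardson extrapolation on the trapezoidal column (denominator 4−1=3):
R(1,1) = 1.3253130 + (1.3253130 − 1.2726222)/3 = 1.3428766
R(2,1) = (4·1.3383888 − 1.3253130) / 3 = 1.3427474
R(2,2) = (16·1.3427474 − 1.3428766) / 15 = 1.3427388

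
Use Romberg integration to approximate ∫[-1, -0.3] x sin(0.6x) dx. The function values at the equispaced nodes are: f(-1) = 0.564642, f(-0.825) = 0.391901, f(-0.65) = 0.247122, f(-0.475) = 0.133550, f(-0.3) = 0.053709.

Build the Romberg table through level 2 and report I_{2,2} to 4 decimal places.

I_{0,0} (trapezoid, 1 panel, h=0.7000): 0.216423
I_{1,0} (trapezoid, 2 panels, h=0.3500): 0.194704
I_{2,0} (trapezoid, 4 panels, h=0.1750): 0.189306
I_{1,1} = 0.194704 + (0.194704 − 0.216423)/3 = 0.187464
I_{2,1} = 0.189306 + (0.189306 − 0.194704)/3 = 0.187507
I_{2,2} = 0.187507 + (0.187507 − 0.187464)/15 = 0.187510

0.1875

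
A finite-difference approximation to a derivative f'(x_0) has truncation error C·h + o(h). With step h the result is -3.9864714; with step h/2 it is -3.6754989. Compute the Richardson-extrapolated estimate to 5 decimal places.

-3.36453

Extrapolated value = (2·A(h/2) − A(h)) / (2 − 1)
= (2·(-3.6754989) − (-3.9864714)) / 1
= -3.3645264 / 1 = -3.3645264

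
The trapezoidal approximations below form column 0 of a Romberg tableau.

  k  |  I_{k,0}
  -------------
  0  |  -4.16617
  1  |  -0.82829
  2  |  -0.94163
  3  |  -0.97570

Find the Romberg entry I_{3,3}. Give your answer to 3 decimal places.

-0.986

I_{1,1} = -0.82829 + (-0.82829 − (-4.16617))/3 = 0.28434
I_{2,1} = -0.94163 + (-0.94163 − (-0.82829))/3 = -0.97941
I_{3,1} = -0.97570 + (-0.97570 − (-0.94163))/3 = -0.98706
I_{2,2} = (16·(-0.97941) − 0.28434) / 15 = -1.06366
I_{3,2} = (16·(-0.98706) − (-0.97941)) / 15 = -0.98757
I_{3,3} = -0.98757 + (-0.98757 − (-1.06366))/63 = -0.98636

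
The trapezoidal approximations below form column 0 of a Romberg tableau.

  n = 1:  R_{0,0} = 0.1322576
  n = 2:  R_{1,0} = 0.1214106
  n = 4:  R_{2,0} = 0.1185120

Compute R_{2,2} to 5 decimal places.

0.11753

Richardson extrapolation on the trapezoidal column (denominator 4−1=3):
R_{1,1} = (4·0.1214106 − 0.1322576) / 3 = 0.1177949
R_{2,1} = 0.1185120 + (0.1185120 − 0.1214106)/3 = 0.1175458
R_{2,2} = 0.1175458 + (0.1175458 − 0.1177949)/15 = 0.1175292
(Column j=1 coincides with Simpson's rule on the same nodes.)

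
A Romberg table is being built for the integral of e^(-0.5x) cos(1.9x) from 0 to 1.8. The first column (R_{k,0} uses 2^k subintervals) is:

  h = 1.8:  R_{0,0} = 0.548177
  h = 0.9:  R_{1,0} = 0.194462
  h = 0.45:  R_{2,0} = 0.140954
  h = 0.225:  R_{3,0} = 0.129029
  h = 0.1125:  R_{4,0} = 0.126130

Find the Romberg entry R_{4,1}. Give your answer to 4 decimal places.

Richardson extrapolation on the trapezoidal column (denominator 4−1=3):
R_{4,1} = (4·0.126130 − 0.129029) / 3 = 0.125164
(Column j=1 coincides with Simpson's rule on the same nodes.)

0.1252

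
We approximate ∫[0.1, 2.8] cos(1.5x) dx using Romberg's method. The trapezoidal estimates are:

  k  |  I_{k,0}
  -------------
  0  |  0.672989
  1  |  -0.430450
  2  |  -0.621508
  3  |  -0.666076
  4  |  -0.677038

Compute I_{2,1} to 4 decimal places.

-0.6852

Richardson extrapolation on the trapezoidal column (denominator 4−1=3):
I_{2,1} = -0.621508 + (-0.621508 − (-0.430450))/3 = -0.685194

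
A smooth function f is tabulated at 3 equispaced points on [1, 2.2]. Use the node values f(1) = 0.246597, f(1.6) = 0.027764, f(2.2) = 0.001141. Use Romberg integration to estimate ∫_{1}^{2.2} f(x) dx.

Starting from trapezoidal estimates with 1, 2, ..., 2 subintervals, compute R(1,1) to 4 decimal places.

R(0,0) (trapezoid, 1 panel, h=1.2000): 0.148643
R(1,0) (trapezoid, 2 panels, h=0.6000): 0.090980
R(1,1) = 0.090980 + (0.090980 − 0.148643)/3 = 0.071759

0.0718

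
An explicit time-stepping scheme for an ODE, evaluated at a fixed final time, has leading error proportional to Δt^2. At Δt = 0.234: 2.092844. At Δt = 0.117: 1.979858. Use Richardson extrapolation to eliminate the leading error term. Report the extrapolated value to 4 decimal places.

The leading error scales as Δt^2; refining by a factor of 2 reduces it by 2^2 = 4.
Extrapolated value = (4·A(Δt/2) − A(Δt)) / (4 − 1)
= (4·1.979858 − 2.092844) / 3
= 5.826588 / 3 = 1.942196

1.9422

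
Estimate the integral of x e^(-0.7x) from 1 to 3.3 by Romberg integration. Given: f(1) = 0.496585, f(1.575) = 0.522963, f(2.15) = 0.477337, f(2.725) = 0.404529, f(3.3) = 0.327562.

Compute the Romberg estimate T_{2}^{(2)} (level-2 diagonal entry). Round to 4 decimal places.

1.0523

T_{0}^{(0)} (trapezoid, 1 panel, h=2.3000): 0.947769
T_{1}^{(0)} (trapezoid, 2 panels, h=1.1500): 1.022822
T_{2}^{(0)} (trapezoid, 4 panels, h=0.5750): 1.044719
T_{1}^{(1)} = 1.022822 + (1.022822 − 0.947769)/3 = 1.047840
T_{2}^{(1)} = 1.044719 + (1.044719 − 1.022822)/3 = 1.052018
T_{2}^{(2)} = 1.052018 + (1.052018 − 1.047840)/15 = 1.052297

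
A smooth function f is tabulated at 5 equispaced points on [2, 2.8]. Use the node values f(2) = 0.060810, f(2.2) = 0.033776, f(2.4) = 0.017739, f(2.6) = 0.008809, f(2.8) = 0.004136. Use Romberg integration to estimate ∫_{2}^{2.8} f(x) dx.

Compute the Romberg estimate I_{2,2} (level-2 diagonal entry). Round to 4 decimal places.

0.0180

I_{0,0} (trapezoid, 1 panel, h=0.8000): 0.025978
I_{1,0} (trapezoid, 2 panels, h=0.4000): 0.020085
I_{2,0} (trapezoid, 4 panels, h=0.2000): 0.018559
I_{1,1} = 0.020085 + (0.020085 − 0.025978)/3 = 0.018121
I_{2,1} = 0.018559 + (0.018559 − 0.020085)/3 = 0.018050
I_{2,2} = 0.018050 + (0.018050 − 0.018121)/15 = 0.018045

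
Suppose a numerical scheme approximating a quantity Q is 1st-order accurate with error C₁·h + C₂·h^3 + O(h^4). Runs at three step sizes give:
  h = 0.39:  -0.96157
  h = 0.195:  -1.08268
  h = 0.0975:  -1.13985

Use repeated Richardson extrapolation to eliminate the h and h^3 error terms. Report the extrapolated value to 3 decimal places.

First eliminate the h term (factor 2^1 = 2):
  B₁ = (2·(-1.08268) − (-0.96157))/1 = -1.20379
  B₂ = (2·(-1.13985) − (-1.08268))/1 = -1.19702
Then eliminate the h^3 term (factor 2^3 = 8):
  (8·(-1.19702) − (-1.20379))/7 = -1.19605

-1.196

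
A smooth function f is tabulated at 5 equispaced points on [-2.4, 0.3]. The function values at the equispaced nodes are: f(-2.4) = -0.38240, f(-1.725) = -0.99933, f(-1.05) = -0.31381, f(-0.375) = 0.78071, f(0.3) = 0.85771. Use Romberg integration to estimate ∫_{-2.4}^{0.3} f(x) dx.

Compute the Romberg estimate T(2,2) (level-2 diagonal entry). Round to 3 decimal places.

-0.223

T(0,0) (trapezoid, 1 panel, h=2.7000): 0.64167
T(1,0) (trapezoid, 2 panels, h=1.3500): -0.10281
T(2,0) (trapezoid, 4 panels, h=0.6750): -0.19897
T(1,1) = -0.10281 + (-0.10281 − 0.64167)/3 = -0.35097
T(2,1) = -0.19897 + (-0.19897 − (-0.10281))/3 = -0.23102
T(2,2) = -0.23102 + (-0.23102 − (-0.35097))/15 = -0.22302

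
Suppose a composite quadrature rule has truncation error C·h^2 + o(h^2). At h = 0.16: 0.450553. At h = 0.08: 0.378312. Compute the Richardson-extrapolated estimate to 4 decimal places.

The leading error scales as h^2; refining by a factor of 2 reduces it by 2^2 = 4.
Extrapolated value = (4·A(h/2) − A(h)) / (4 − 1)
= (4·0.378312 − 0.450553) / 3
= 1.062695 / 3 = 0.354232

0.3542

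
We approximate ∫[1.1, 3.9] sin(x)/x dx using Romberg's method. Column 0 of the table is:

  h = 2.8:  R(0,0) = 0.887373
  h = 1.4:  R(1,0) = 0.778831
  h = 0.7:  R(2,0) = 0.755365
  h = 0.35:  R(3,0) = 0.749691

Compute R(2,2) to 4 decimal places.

0.7479

Richardson extrapolation on the trapezoidal column (denominator 4−1=3):
R(1,1) = (4·0.778831 − 0.887373) / 3 = 0.742650
R(2,1) = (4·0.755365 − 0.778831) / 3 = 0.747543
R(2,2) = 0.747543 + (0.747543 − 0.742650)/15 = 0.747869
(Column j=1 coincides with Simpson's rule on the same nodes.)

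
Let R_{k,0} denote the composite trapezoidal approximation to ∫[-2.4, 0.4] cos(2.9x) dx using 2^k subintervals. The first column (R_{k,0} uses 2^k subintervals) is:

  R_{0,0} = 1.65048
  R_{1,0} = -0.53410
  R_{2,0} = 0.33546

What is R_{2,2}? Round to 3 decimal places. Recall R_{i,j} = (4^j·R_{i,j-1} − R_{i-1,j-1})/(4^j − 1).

0.751

R_{1,1} = -0.53410 + (-0.53410 − 1.65048)/3 = -1.26229
R_{2,1} = 0.33546 + (0.33546 − (-0.53410))/3 = 0.62531
R_{2,2} = 0.62531 + (0.62531 − (-1.26229))/15 = 0.75115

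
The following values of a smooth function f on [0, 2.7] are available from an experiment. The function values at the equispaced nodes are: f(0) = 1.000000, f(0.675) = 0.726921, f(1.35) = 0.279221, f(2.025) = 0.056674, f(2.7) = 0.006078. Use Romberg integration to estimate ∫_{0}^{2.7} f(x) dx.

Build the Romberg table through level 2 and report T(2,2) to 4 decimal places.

T(0,0) (trapezoid, 1 panel, h=2.7000): 1.358205
T(1,0) (trapezoid, 2 panels, h=1.3500): 1.056051
T(2,0) (trapezoid, 4 panels, h=0.6750): 1.056952
T(1,1) = 1.056051 + (1.056051 − 1.358205)/3 = 0.955333
T(2,1) = 1.056952 + (1.056952 − 1.056051)/3 = 1.057252
T(2,2) = 1.057252 + (1.057252 − 0.955333)/15 = 1.064047

1.0640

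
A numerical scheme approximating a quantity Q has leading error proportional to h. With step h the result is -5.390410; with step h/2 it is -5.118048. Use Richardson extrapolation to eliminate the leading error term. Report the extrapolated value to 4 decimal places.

-4.8457

Extrapolated value = (2·A(h/2) − A(h)) / (2 − 1)
= (2·(-5.118048) − (-5.390410)) / 1
= -4.845686 / 1 = -4.845686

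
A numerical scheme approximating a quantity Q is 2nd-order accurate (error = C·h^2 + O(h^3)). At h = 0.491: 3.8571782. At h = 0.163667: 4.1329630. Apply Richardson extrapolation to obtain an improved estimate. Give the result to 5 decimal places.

4.16744

The leading error scales as h^2; refining by a factor of 3 reduces it by 3^2 = 9.
Extrapolated value = (9·A(h/3) − A(h)) / (9 − 1)
= (9·4.1329630 − 3.8571782) / 8
= 33.3394888 / 8 = 4.1674361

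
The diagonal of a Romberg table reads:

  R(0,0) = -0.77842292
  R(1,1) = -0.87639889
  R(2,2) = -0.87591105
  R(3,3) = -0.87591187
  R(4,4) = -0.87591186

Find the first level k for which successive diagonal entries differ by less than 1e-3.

|R(1,1) − R(0,0)| = 0.09797597 ≥ 1e-3
|R(2,2) − R(1,1)| = 0.00048784 < 1e-3

k = 2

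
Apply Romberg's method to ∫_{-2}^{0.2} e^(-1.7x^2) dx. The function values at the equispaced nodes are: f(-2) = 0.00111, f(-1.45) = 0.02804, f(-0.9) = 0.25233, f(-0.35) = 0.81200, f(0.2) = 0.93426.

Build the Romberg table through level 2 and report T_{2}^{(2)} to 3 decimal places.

0.891

T_{0}^{(0)} (trapezoid, 1 panel, h=2.2000): 1.02891
T_{1}^{(0)} (trapezoid, 2 panels, h=1.1000): 0.79202
T_{2}^{(0)} (trapezoid, 4 panels, h=0.5500): 0.85803
T_{1}^{(1)} = 0.79202 + (0.79202 − 1.02891)/3 = 0.71306
T_{2}^{(1)} = 0.85803 + (0.85803 − 0.79202)/3 = 0.88003
T_{2}^{(2)} = 0.88003 + (0.88003 − 0.71306)/15 = 0.89116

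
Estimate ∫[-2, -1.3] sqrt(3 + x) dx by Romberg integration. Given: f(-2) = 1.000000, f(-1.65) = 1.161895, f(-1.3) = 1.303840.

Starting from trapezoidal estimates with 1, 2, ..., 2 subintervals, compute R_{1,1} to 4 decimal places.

R_{0,0} (trapezoid, 1 panel, h=0.7000): 0.806344
R_{1,0} (trapezoid, 2 panels, h=0.3500): 0.809835
R_{1,1} = 0.809835 + (0.809835 − 0.806344)/3 = 0.810999

0.8110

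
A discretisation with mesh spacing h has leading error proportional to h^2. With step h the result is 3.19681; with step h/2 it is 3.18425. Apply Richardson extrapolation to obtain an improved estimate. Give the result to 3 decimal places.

The leading error scales as h^2; refining by a factor of 2 reduces it by 2^2 = 4.
Extrapolated value = (4·A(h/2) − A(h)) / (4 − 1)
= (4·3.18425 − 3.19681) / 3
= 9.54019 / 3 = 3.18006

3.180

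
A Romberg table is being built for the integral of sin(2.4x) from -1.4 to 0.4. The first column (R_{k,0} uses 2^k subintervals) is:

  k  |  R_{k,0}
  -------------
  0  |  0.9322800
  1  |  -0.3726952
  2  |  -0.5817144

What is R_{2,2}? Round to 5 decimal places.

-0.64097

Richardson extrapolation on the trapezoidal column (denominator 4−1=3):
R_{1,1} = -0.3726952 + (-0.3726952 − 0.9322800)/3 = -0.8076869
R_{2,1} = (4·(-0.5817144) − (-0.3726952)) / 3 = -0.6513875
R_{2,2} = -0.6513875 + (-0.6513875 − (-0.8076869))/15 = -0.6409675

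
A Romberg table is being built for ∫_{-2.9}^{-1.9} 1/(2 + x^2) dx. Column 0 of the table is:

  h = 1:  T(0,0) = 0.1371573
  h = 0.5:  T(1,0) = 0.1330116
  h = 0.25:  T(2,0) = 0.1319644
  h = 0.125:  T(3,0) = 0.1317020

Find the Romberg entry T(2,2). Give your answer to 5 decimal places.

0.13161

Richardson extrapolation on the trapezoidal column (denominator 4−1=3):
T(1,1) = 0.1330116 + (0.1330116 − 0.1371573)/3 = 0.1316297
T(2,1) = (4·0.1319644 − 0.1330116) / 3 = 0.1316153
T(2,2) = (16·0.1316153 − 0.1316297) / 15 = 0.1316143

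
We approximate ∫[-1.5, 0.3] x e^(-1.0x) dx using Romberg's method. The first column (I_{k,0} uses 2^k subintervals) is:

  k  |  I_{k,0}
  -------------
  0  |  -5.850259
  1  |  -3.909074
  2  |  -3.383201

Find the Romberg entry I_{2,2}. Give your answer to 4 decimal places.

-3.2043

Richardson extrapolation on the trapezoidal column (denominator 4−1=3):
I_{1,1} = -3.909074 + (-3.909074 − (-5.850259))/3 = -3.262012
I_{2,1} = -3.383201 + (-3.383201 − (-3.909074))/3 = -3.207910
I_{2,2} = (16·(-3.207910) − (-3.262012)) / 15 = -3.204303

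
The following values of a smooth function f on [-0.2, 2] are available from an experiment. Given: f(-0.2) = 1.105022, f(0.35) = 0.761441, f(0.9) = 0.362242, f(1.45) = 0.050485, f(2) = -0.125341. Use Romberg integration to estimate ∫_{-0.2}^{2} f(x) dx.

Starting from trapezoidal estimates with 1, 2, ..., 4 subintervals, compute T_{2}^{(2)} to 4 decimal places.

0.9090

T_{0}^{(0)} (trapezoid, 1 panel, h=2.2000): 1.077649
T_{1}^{(0)} (trapezoid, 2 panels, h=1.1000): 0.937291
T_{2}^{(0)} (trapezoid, 4 panels, h=0.5500): 0.915205
T_{1}^{(1)} = 0.937291 + (0.937291 − 1.077649)/3 = 0.890505
T_{2}^{(1)} = 0.915205 + (0.915205 − 0.937291)/3 = 0.907843
T_{2}^{(2)} = 0.907843 + (0.907843 − 0.890505)/15 = 0.908999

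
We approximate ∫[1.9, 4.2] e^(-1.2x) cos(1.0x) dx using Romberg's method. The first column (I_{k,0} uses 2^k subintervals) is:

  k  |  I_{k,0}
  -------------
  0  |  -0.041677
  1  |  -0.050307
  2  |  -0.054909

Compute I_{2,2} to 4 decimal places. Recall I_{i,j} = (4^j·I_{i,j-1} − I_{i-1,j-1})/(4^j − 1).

-0.0567

I_{1,1} = -0.050307 + (-0.050307 − (-0.041677))/3 = -0.053184
I_{2,1} = (4·(-0.054909) − (-0.050307)) / 3 = -0.056443
I_{2,2} = -0.056443 + (-0.056443 − (-0.053184))/15 = -0.056660
(Column j=1 coincides with Simpson's rule on the same nodes.)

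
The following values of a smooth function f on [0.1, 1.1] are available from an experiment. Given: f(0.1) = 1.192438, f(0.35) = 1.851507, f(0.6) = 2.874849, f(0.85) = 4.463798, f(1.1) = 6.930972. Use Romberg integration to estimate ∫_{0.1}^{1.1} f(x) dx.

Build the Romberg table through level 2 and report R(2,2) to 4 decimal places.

3.2606

R(0,0) (trapezoid, 1 panel, h=1.0000): 4.061705
R(1,0) (trapezoid, 2 panels, h=0.5000): 3.468277
R(2,0) (trapezoid, 4 panels, h=0.2500): 3.312965
R(1,1) = 3.468277 + (3.468277 − 4.061705)/3 = 3.270468
R(2,1) = 3.312965 + (3.312965 − 3.468277)/3 = 3.261194
R(2,2) = 3.261194 + (3.261194 − 3.270468)/15 = 3.260576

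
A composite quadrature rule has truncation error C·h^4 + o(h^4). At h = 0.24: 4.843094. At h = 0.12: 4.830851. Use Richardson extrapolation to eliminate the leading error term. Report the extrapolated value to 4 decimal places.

4.8300

The leading error scales as h^4; refining by a factor of 2 reduces it by 2^4 = 16.
Extrapolated value = (16·A(h/2) − A(h)) / (16 − 1)
= (16·4.830851 − 4.843094) / 15
= 72.450522 / 15 = 4.830035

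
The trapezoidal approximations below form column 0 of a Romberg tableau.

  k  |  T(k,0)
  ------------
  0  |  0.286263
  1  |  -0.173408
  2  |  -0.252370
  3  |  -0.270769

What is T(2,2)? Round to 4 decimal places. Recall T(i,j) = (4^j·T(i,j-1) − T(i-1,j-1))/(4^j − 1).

T(1,1) = (4·(-0.173408) − 0.286263) / 3 = -0.326632
T(2,1) = -0.252370 + (-0.252370 − (-0.173408))/3 = -0.278691
T(2,2) = -0.278691 + (-0.278691 − (-0.326632))/15 = -0.275495

-0.2755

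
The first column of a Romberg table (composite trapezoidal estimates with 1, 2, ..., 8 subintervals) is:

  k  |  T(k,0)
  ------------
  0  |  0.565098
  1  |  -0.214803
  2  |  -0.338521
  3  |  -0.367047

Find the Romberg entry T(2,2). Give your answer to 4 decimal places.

-0.3734

T(1,1) = (4·(-0.214803) − 0.565098) / 3 = -0.474770
T(2,1) = (4·(-0.338521) − (-0.214803)) / 3 = -0.379760
T(2,2) = -0.379760 + (-0.379760 − (-0.474770))/15 = -0.373426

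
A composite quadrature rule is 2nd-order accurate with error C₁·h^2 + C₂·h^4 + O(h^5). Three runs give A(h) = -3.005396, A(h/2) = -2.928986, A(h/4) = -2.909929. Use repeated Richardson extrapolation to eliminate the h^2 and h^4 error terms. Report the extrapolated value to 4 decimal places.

First eliminate the h^2 term (factor 2^2 = 4):
  B₁ = (4·(-2.928986) − (-3.005396))/3 = -2.903516
  B₂ = (4·(-2.909929) − (-2.928986))/3 = -2.903577
Then eliminate the h^4 term (factor 2^4 = 16):
  (16·(-2.903577) − (-2.903516))/15 = -2.903581

-2.9036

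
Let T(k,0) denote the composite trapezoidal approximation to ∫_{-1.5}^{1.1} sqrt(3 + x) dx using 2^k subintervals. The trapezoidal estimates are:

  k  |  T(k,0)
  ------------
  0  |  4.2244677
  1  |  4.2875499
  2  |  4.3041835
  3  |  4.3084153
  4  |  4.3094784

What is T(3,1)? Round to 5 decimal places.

Richardson extrapolation on the trapezoidal column (denominator 4−1=3):
T(3,1) = 4.3084153 + (4.3084153 − 4.3041835)/3 = 4.3098259

4.30983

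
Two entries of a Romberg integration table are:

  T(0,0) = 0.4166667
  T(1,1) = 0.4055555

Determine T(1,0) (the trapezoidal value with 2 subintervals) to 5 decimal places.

From T(1,1) = (4·T(1,0) − T(0,0))/3, solve for T(1,0):
4·T(1,0) = 3·0.4055555 + 0.4166667 = 1.6333332
T(1,0) = 0.4083333

0.40833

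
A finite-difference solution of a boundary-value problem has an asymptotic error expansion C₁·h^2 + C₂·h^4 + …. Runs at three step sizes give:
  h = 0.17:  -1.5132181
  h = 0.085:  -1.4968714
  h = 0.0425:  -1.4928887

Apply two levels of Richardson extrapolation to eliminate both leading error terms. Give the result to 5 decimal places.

First eliminate the h^2 term (factor 2^2 = 4):
  B₁ = (4·(-1.4968714) − (-1.5132181))/3 = -1.4914225
  B₂ = (4·(-1.4928887) − (-1.4968714))/3 = -1.4915611
Then eliminate the h^4 term (factor 2^4 = 16):
  (16·(-1.4915611) − (-1.4914225))/15 = -1.4915703

-1.49157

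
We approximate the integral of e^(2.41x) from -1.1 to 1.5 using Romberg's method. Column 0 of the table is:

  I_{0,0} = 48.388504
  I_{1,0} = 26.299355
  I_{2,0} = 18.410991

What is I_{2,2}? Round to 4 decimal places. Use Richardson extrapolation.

Richardson extrapolation on the trapezoidal column (denominator 4−1=3):
I_{1,1} = (4·26.299355 − 48.388504) / 3 = 18.936305
I_{2,1} = (4·18.410991 − 26.299355) / 3 = 15.781536
I_{2,2} = 15.781536 + (15.781536 − 18.936305)/15 = 15.571218

15.5712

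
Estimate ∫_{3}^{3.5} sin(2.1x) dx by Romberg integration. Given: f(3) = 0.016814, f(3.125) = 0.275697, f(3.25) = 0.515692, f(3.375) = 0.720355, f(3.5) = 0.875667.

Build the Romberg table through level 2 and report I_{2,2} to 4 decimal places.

0.2462

I_{0,0} (trapezoid, 1 panel, h=0.5000): 0.223120
I_{1,0} (trapezoid, 2 panels, h=0.2500): 0.240483
I_{2,0} (trapezoid, 4 panels, h=0.1250): 0.244748
I_{1,1} = 0.240483 + (0.240483 − 0.223120)/3 = 0.246271
I_{2,1} = 0.244748 + (0.244748 − 0.240483)/3 = 0.246170
I_{2,2} = 0.246170 + (0.246170 − 0.246271)/15 = 0.246163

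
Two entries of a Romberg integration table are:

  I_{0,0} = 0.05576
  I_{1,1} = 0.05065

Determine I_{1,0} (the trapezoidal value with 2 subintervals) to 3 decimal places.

0.052

From I_{1,1} = (4·I_{1,0} − I_{0,0})/3, solve for I_{1,0}:
4·I_{1,0} = 3·0.05065 + 0.05576 = 0.20771
I_{1,0} = 0.05193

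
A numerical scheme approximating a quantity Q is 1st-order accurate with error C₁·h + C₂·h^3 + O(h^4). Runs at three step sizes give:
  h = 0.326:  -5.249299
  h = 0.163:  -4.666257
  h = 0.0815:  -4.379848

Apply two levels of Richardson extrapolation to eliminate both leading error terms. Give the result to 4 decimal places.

-4.0949

First eliminate the h term (factor 2^1 = 2):
  B₁ = (2·(-4.666257) − (-5.249299))/1 = -4.083215
  B₂ = (2·(-4.379848) − (-4.666257))/1 = -4.093439
Then eliminate the h^3 term (factor 2^3 = 8):
  (8·(-4.093439) − (-4.083215))/7 = -4.094900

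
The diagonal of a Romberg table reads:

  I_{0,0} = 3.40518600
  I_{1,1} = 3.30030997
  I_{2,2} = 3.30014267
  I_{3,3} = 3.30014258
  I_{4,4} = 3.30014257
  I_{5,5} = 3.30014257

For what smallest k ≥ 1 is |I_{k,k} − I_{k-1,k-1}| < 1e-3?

k = 2

|I_{1,1} − I_{0,0}| = 0.10487603 ≥ 1e-3
|I_{2,2} − I_{1,1}| = 0.00016730 < 1e-3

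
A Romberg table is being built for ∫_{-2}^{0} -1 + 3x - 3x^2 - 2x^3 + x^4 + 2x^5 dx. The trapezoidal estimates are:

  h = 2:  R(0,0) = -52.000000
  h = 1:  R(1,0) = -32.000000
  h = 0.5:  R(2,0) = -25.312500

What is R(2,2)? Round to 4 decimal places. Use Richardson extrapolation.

-22.9333

R(1,1) = (4·(-32.000000) − (-52.000000)) / 3 = -25.333333
R(2,1) = (4·(-25.312500) − (-32.000000)) / 3 = -23.083333
R(2,2) = (16·(-23.083333) − (-25.333333)) / 15 = -22.933333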